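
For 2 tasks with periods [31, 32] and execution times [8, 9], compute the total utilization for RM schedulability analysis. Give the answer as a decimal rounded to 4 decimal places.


Compute individual utilizations (exact fractions):
  Task 1: C/T = 8/31 (approx. 0.2581)
  Task 2: C/T = 9/32 (approx. 0.2813)
Total utilization U = 8/31 + 9/32 = 535/992
Rounded to 4 decimal places: U = 0.5393
RM (Liu & Layland) bound for 2 tasks = 0.828427; compare with U = 535/992 (approx. 0.539315)
U <= bound, so schedulable by RM sufficient condition.

0.5393


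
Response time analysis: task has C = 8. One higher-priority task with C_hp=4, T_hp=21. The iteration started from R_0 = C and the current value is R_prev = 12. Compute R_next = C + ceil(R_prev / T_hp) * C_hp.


R_next = C + ceil(R_prev / T_hp) * C_hp
ceil(12 / 21) = ceil(0.5714) = 1
Interference = 1 * 4 = 4
R_next = 8 + 4 = 12
R_next = R_prev, so the iteration has converged (response time = 12).

12


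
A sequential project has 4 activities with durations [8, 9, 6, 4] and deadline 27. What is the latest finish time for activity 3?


LF(activity 3) = deadline - sum of successor durations
Successors: activities 4 through 4 with durations [4]
Sum of successor durations = 4
LF = 27 - 4 = 23

23


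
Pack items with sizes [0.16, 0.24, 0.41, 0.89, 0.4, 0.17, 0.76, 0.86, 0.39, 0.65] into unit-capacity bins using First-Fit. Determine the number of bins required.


Place items sequentially using First-Fit:
  Item 0.16 -> new Bin 1
  Item 0.24 -> Bin 1 (now 0.4)
  Item 0.41 -> Bin 1 (now 0.81)
  Item 0.89 -> new Bin 2
  Item 0.4 -> new Bin 3
  Item 0.17 -> Bin 1 (now 0.98)
  Item 0.76 -> new Bin 4
  Item 0.86 -> new Bin 5
  Item 0.39 -> Bin 3 (now 0.79)
  Item 0.65 -> new Bin 6
Total bins used = 6

6


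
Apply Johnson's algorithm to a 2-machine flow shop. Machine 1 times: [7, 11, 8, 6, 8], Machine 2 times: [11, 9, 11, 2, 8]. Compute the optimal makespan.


Apply Johnson's rule:
  Group 1 (a <= b): [(1, 7, 11), (3, 8, 11), (5, 8, 8)]
  Group 2 (a > b): [(2, 11, 9), (4, 6, 2)]
Optimal job order: [1, 3, 5, 2, 4]
Schedule:
  Job 1: M1 done at 7, M2 done at 18
  Job 3: M1 done at 15, M2 done at 29
  Job 5: M1 done at 23, M2 done at 37
  Job 2: M1 done at 34, M2 done at 46
  Job 4: M1 done at 40, M2 done at 48
Makespan = 48

48


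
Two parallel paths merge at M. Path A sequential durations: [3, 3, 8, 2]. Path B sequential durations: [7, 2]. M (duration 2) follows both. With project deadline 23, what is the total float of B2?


Forward pass: ES(B2) = sum of predecessors on chain B = 7
EF = ES + duration = 7 + 2 = 9
Backward pass: LF(M) = deadline = 23; LS(M) = 23 - 2 = 21
LF(B2) = LS(M) - sum(successors on chain B) = 21 - 0 = 21
LS = LF - duration = 21 - 2 = 19
Total float = LS - ES = 19 - 7 = 12

12


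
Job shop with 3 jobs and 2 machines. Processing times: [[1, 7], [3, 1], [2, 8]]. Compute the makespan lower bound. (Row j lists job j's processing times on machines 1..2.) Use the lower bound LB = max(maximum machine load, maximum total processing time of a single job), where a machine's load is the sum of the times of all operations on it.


Machine loads:
  Machine 1: 1 + 3 + 2 = 6
  Machine 2: 7 + 1 + 8 = 16
Max machine load = 16
Job totals:
  Job 1: 8
  Job 2: 4
  Job 3: 10
Max job total = 10
Lower bound = max(16, 10) = 16

16


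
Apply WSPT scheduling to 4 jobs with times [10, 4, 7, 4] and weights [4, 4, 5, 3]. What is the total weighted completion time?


Compute p/w ratios and sort ascending (WSPT): [(4, 4), (4, 3), (7, 5), (10, 4)]
Compute weighted completion times:
  Job (p=4,w=4): C=4, w*C=4*4=16
  Job (p=4,w=3): C=8, w*C=3*8=24
  Job (p=7,w=5): C=15, w*C=5*15=75
  Job (p=10,w=4): C=25, w*C=4*25=100
Total weighted completion time = 215

215


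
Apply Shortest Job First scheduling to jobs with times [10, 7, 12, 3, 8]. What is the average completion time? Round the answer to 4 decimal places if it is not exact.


SJF order (ascending): [3, 7, 8, 10, 12]
Completion times:
  Job 1: burst=3, C=3
  Job 2: burst=7, C=10
  Job 3: burst=8, C=18
  Job 4: burst=10, C=28
  Job 5: burst=12, C=40
Average completion = 99/5 = 19.8

19.8


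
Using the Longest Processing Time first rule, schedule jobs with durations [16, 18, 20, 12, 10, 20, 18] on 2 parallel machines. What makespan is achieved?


Sort jobs in decreasing order (LPT): [20, 20, 18, 18, 16, 12, 10]
Assign each job to the least loaded machine:
  Machine 1: jobs [20, 18, 16], load = 54
  Machine 2: jobs [20, 18, 12, 10], load = 60
Makespan = max load = 60

60


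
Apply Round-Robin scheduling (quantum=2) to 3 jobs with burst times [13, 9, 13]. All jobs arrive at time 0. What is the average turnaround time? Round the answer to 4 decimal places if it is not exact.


Time quantum = 2
Execution trace:
  J1 runs 2 units, time = 2
  J2 runs 2 units, time = 4
  J3 runs 2 units, time = 6
  J1 runs 2 units, time = 8
  J2 runs 2 units, time = 10
  J3 runs 2 units, time = 12
  J1 runs 2 units, time = 14
  J2 runs 2 units, time = 16
  J3 runs 2 units, time = 18
  J1 runs 2 units, time = 20
  J2 runs 2 units, time = 22
  J3 runs 2 units, time = 24
  J1 runs 2 units, time = 26
  J2 runs 1 units, time = 27
  J3 runs 2 units, time = 29
  J1 runs 2 units, time = 31
  J3 runs 2 units, time = 33
  J1 runs 1 units, time = 34
  J3 runs 1 units, time = 35
Finish times: [34, 27, 35]
Average turnaround = 96/3 = 32.0

32.0


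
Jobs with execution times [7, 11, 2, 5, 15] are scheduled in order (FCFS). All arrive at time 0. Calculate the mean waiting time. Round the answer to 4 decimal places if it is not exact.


FCFS order (as given): [7, 11, 2, 5, 15]
Waiting times:
  Job 1: wait = 0
  Job 2: wait = 7
  Job 3: wait = 18
  Job 4: wait = 20
  Job 5: wait = 25
Sum of waiting times = 70
Average waiting time = 70/5 = 14.0

14.0


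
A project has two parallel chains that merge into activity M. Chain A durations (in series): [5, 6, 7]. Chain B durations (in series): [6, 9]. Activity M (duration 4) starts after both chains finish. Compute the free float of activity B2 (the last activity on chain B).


ES(B2) = sum of predecessors on chain B = 6
EF(B2) = ES + duration = 6 + 9 = 15
Successor of B2 is M. ES(M) = max(sum(A), sum(B)) = max(18, 15) = 18
Free float = ES(successor) - EF(current) = 18 - 15 = 3

3


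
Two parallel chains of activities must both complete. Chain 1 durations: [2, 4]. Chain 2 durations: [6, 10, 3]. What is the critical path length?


Path A total = 2 + 4 = 6
Path B total = 6 + 10 + 3 = 19
Critical path = longest path = max(6, 19) = 19

19


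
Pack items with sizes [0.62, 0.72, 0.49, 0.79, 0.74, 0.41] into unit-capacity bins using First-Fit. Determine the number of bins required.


Place items sequentially using First-Fit:
  Item 0.62 -> new Bin 1
  Item 0.72 -> new Bin 2
  Item 0.49 -> new Bin 3
  Item 0.79 -> new Bin 4
  Item 0.74 -> new Bin 5
  Item 0.41 -> Bin 3 (now 0.9)
Total bins used = 5

5


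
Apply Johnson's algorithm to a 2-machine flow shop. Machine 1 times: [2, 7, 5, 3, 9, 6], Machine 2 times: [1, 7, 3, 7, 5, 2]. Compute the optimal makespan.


Apply Johnson's rule:
  Group 1 (a <= b): [(4, 3, 7), (2, 7, 7)]
  Group 2 (a > b): [(5, 9, 5), (3, 5, 3), (6, 6, 2), (1, 2, 1)]
Optimal job order: [4, 2, 5, 3, 6, 1]
Schedule:
  Job 4: M1 done at 3, M2 done at 10
  Job 2: M1 done at 10, M2 done at 17
  Job 5: M1 done at 19, M2 done at 24
  Job 3: M1 done at 24, M2 done at 27
  Job 6: M1 done at 30, M2 done at 32
  Job 1: M1 done at 32, M2 done at 33
Makespan = 33

33


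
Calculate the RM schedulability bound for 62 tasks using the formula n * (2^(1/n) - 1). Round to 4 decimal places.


Compute 2^(1/62) = 1.0112425207
Subtract 1: 1.0112425207 - 1 = 0.0112425207
Multiply by n: 62 * 0.0112425207 = 0.6970362834
Round to 4 dp: 0.6970

0.6970


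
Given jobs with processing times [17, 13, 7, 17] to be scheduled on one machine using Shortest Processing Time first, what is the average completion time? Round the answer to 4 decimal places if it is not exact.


Sort jobs by processing time (SPT order): [7, 13, 17, 17]
Compute completion times sequentially:
  Job 1: processing = 7, completes at 7
  Job 2: processing = 13, completes at 20
  Job 3: processing = 17, completes at 37
  Job 4: processing = 17, completes at 54
Sum of completion times = 118
Average completion time = 118/4 = 29.5

29.5


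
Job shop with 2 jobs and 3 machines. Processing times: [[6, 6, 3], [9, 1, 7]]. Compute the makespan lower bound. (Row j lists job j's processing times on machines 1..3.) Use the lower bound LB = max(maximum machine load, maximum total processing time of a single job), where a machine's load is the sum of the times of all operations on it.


Machine loads:
  Machine 1: 6 + 9 = 15
  Machine 2: 6 + 1 = 7
  Machine 3: 3 + 7 = 10
Max machine load = 15
Job totals:
  Job 1: 15
  Job 2: 17
Max job total = 17
Lower bound = max(15, 17) = 17

17


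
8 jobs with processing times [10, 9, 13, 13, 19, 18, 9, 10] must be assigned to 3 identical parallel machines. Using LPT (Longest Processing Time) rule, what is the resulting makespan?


Sort jobs in decreasing order (LPT): [19, 18, 13, 13, 10, 10, 9, 9]
Assign each job to the least loaded machine:
  Machine 1: jobs [19, 10], load = 29
  Machine 2: jobs [18, 10, 9], load = 37
  Machine 3: jobs [13, 13, 9], load = 35
Makespan = max load = 37

37


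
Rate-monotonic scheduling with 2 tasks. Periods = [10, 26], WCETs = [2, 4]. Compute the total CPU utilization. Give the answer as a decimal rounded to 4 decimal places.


Compute individual utilizations (exact fractions):
  Task 1: C/T = 2/10 = 1/5 (approx. 0.2)
  Task 2: C/T = 4/26 = 2/13 (approx. 0.1538)
Total utilization U = 1/5 + 2/13 = 23/65
Rounded to 4 decimal places: U = 0.3538
RM (Liu & Layland) bound for 2 tasks = 0.828427; compare with U = 23/65 (approx. 0.353846)
U <= bound, so schedulable by RM sufficient condition.

0.3538


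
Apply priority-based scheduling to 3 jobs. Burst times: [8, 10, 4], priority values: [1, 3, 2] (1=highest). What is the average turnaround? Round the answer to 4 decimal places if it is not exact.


Sort by priority (ascending = highest first):
Order: [(1, 8), (2, 4), (3, 10)]
Completion times:
  Priority 1, burst=8, C=8
  Priority 2, burst=4, C=12
  Priority 3, burst=10, C=22
Average turnaround = 42/3 = 14.0

14.0


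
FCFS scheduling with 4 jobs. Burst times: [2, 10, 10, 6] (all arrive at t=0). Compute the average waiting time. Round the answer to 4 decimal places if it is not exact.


FCFS order (as given): [2, 10, 10, 6]
Waiting times:
  Job 1: wait = 0
  Job 2: wait = 2
  Job 3: wait = 12
  Job 4: wait = 22
Sum of waiting times = 36
Average waiting time = 36/4 = 9.0

9.0


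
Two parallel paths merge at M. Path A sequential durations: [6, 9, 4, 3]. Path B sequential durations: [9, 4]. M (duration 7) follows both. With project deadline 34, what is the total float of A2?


Forward pass: ES(A2) = sum of predecessors on chain A = 6
EF = ES + duration = 6 + 9 = 15
Backward pass: LF(M) = deadline = 34; LS(M) = 34 - 7 = 27
LF(A2) = LS(M) - sum(successors on chain A) = 27 - 7 = 20
LS = LF - duration = 20 - 9 = 11
Total float = LS - ES = 11 - 6 = 5

5


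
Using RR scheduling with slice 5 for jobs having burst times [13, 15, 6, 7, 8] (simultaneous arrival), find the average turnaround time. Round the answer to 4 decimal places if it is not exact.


Time quantum = 5
Execution trace:
  J1 runs 5 units, time = 5
  J2 runs 5 units, time = 10
  J3 runs 5 units, time = 15
  J4 runs 5 units, time = 20
  J5 runs 5 units, time = 25
  J1 runs 5 units, time = 30
  J2 runs 5 units, time = 35
  J3 runs 1 units, time = 36
  J4 runs 2 units, time = 38
  J5 runs 3 units, time = 41
  J1 runs 3 units, time = 44
  J2 runs 5 units, time = 49
Finish times: [44, 49, 36, 38, 41]
Average turnaround = 208/5 = 41.6

41.6


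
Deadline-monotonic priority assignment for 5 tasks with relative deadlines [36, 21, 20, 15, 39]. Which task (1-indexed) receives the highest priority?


Sort tasks by relative deadline (ascending):
  Task 4: deadline = 15
  Task 3: deadline = 20
  Task 2: deadline = 21
  Task 1: deadline = 36
  Task 5: deadline = 39
Priority order (highest first): [4, 3, 2, 1, 5]
Highest priority task = 4

4


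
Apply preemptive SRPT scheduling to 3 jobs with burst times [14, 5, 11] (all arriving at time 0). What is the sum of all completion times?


Since all jobs arrive at t=0, SRPT equals SPT ordering.
SPT order: [5, 11, 14]
Completion times:
  Job 1: p=5, C=5
  Job 2: p=11, C=16
  Job 3: p=14, C=30
Total completion time = 5 + 16 + 30 = 51

51


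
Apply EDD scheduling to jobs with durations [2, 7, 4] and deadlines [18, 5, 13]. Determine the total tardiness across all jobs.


Sort by due date (EDD order): [(7, 5), (4, 13), (2, 18)]
Compute completion times and tardiness:
  Job 1: p=7, d=5, C=7, tardiness=max(0,7-5)=2
  Job 2: p=4, d=13, C=11, tardiness=max(0,11-13)=0
  Job 3: p=2, d=18, C=13, tardiness=max(0,13-18)=0
Total tardiness = 2

2


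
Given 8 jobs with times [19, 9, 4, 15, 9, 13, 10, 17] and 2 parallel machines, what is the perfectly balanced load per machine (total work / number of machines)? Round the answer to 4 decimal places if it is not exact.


Total processing time = 19 + 9 + 4 + 15 + 9 + 13 + 10 + 17 = 96
Number of machines = 2
Ideal balanced load = 96 / 2 = 48.0

48.0


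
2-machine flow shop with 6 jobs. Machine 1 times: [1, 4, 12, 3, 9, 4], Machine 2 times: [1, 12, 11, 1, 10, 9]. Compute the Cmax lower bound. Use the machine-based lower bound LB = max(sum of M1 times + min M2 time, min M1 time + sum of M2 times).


LB1 = sum(M1 times) + min(M2 times) = 33 + 1 = 34
LB2 = min(M1 times) + sum(M2 times) = 1 + 44 = 45
Lower bound = max(LB1, LB2) = max(34, 45) = 45

45


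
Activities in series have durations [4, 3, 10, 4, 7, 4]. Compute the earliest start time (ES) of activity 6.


Activity 6 starts after activities 1 through 5 complete.
Predecessor durations: [4, 3, 10, 4, 7]
ES = 4 + 3 + 10 + 4 + 7 = 28

28


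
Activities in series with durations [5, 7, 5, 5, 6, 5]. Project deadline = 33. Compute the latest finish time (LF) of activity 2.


LF(activity 2) = deadline - sum of successor durations
Successors: activities 3 through 6 with durations [5, 5, 6, 5]
Sum of successor durations = 21
LF = 33 - 21 = 12

12


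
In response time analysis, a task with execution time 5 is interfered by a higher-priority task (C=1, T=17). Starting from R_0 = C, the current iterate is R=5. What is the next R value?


R_next = C + ceil(R_prev / T_hp) * C_hp
ceil(5 / 17) = ceil(0.2941) = 1
Interference = 1 * 1 = 1
R_next = 5 + 1 = 6

6


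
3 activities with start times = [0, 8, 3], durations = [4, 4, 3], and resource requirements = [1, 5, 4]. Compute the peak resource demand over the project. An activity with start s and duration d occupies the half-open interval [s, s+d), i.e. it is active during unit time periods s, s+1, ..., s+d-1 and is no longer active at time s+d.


Each activity i is active on [start_i, start_i + duration_i).
Compute total resource usage per time slot:
  t=0: active resources = [1], total = 1
  t=1: active resources = [1], total = 1
  t=2: active resources = [1], total = 1
  t=3: active resources = [1, 4], total = 5
  t=4: active resources = [4], total = 4
  t=5: active resources = [4], total = 4
  t=6: active resources = [], total = 0
  t=7: active resources = [], total = 0
  t=8: active resources = [5], total = 5
  t=9: active resources = [5], total = 5
  t=10: active resources = [5], total = 5
  t=11: active resources = [5], total = 5
Peak resource demand = 5

5


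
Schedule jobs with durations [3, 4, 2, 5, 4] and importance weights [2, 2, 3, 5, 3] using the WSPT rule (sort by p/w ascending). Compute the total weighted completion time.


Compute p/w ratios and sort ascending (WSPT): [(2, 3), (5, 5), (4, 3), (3, 2), (4, 2)]
Compute weighted completion times:
  Job (p=2,w=3): C=2, w*C=3*2=6
  Job (p=5,w=5): C=7, w*C=5*7=35
  Job (p=4,w=3): C=11, w*C=3*11=33
  Job (p=3,w=2): C=14, w*C=2*14=28
  Job (p=4,w=2): C=18, w*C=2*18=36
Total weighted completion time = 138

138


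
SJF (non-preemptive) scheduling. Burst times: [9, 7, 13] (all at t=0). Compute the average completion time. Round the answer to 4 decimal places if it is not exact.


SJF order (ascending): [7, 9, 13]
Completion times:
  Job 1: burst=7, C=7
  Job 2: burst=9, C=16
  Job 3: burst=13, C=29
Average completion = 52/3 = 17.3333

17.3333


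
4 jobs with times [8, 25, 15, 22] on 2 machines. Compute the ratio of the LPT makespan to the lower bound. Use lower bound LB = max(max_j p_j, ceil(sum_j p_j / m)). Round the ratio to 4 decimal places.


LPT order: [25, 22, 15, 8]
Machine loads after assignment: [33, 37]
LPT makespan = 37
Lower bound = max(max_job, ceil(total/2)) = max(25, 35) = 35
Ratio = 37 / 35 = 1.0571

1.0571


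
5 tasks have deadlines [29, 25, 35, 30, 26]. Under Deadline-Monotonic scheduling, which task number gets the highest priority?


Sort tasks by relative deadline (ascending):
  Task 2: deadline = 25
  Task 5: deadline = 26
  Task 1: deadline = 29
  Task 4: deadline = 30
  Task 3: deadline = 35
Priority order (highest first): [2, 5, 1, 4, 3]
Highest priority task = 2

2


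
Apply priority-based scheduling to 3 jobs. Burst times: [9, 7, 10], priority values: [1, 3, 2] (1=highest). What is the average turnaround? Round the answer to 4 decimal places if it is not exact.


Sort by priority (ascending = highest first):
Order: [(1, 9), (2, 10), (3, 7)]
Completion times:
  Priority 1, burst=9, C=9
  Priority 2, burst=10, C=19
  Priority 3, burst=7, C=26
Average turnaround = 54/3 = 18.0

18.0


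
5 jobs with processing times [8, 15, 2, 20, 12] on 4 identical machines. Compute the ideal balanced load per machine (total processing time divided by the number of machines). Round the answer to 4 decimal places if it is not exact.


Total processing time = 8 + 15 + 2 + 20 + 12 = 57
Number of machines = 4
Ideal balanced load = 57 / 4 = 14.25

14.25


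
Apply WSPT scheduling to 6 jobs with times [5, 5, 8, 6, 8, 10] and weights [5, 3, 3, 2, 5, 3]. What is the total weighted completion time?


Compute p/w ratios and sort ascending (WSPT): [(5, 5), (8, 5), (5, 3), (8, 3), (6, 2), (10, 3)]
Compute weighted completion times:
  Job (p=5,w=5): C=5, w*C=5*5=25
  Job (p=8,w=5): C=13, w*C=5*13=65
  Job (p=5,w=3): C=18, w*C=3*18=54
  Job (p=8,w=3): C=26, w*C=3*26=78
  Job (p=6,w=2): C=32, w*C=2*32=64
  Job (p=10,w=3): C=42, w*C=3*42=126
Total weighted completion time = 412

412


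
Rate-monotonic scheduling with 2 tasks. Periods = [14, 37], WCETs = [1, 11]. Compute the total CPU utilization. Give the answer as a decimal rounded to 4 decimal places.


Compute individual utilizations (exact fractions):
  Task 1: C/T = 1/14 (approx. 0.0714)
  Task 2: C/T = 11/37 (approx. 0.2973)
Total utilization U = 1/14 + 11/37 = 191/518
Rounded to 4 decimal places: U = 0.3687
RM (Liu & Layland) bound for 2 tasks = 0.828427; compare with U = 191/518 (approx. 0.368726)
U <= bound, so schedulable by RM sufficient condition.

0.3687


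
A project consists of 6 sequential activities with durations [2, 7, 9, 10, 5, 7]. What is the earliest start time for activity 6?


Activity 6 starts after activities 1 through 5 complete.
Predecessor durations: [2, 7, 9, 10, 5]
ES = 2 + 7 + 9 + 10 + 5 = 33

33


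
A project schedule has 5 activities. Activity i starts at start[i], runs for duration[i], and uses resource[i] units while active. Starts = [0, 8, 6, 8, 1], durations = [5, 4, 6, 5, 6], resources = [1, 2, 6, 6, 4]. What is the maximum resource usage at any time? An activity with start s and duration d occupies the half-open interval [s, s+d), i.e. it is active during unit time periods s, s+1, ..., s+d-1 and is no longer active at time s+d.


Each activity i is active on [start_i, start_i + duration_i).
Compute total resource usage per time slot:
  t=0: active resources = [1], total = 1
  t=1: active resources = [1, 4], total = 5
  t=2: active resources = [1, 4], total = 5
  t=3: active resources = [1, 4], total = 5
  t=4: active resources = [1, 4], total = 5
  t=5: active resources = [4], total = 4
  t=6: active resources = [6, 4], total = 10
  t=7: active resources = [6], total = 6
  t=8: active resources = [2, 6, 6], total = 14
  t=9: active resources = [2, 6, 6], total = 14
  t=10: active resources = [2, 6, 6], total = 14
  t=11: active resources = [2, 6, 6], total = 14
  t=12: active resources = [6], total = 6
Peak resource demand = 14

14


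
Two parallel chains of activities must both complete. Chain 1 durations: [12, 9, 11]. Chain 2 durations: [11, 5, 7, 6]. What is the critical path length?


Path A total = 12 + 9 + 11 = 32
Path B total = 11 + 5 + 7 + 6 = 29
Critical path = longest path = max(32, 29) = 32

32


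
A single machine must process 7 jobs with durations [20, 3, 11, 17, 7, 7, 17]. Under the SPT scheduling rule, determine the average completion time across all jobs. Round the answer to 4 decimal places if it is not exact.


Sort jobs by processing time (SPT order): [3, 7, 7, 11, 17, 17, 20]
Compute completion times sequentially:
  Job 1: processing = 3, completes at 3
  Job 2: processing = 7, completes at 10
  Job 3: processing = 7, completes at 17
  Job 4: processing = 11, completes at 28
  Job 5: processing = 17, completes at 45
  Job 6: processing = 17, completes at 62
  Job 7: processing = 20, completes at 82
Sum of completion times = 247
Average completion time = 247/7 = 35.2857

35.2857


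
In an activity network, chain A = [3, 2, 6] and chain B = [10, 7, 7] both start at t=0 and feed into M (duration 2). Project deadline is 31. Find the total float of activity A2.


Forward pass: ES(A2) = sum of predecessors on chain A = 3
EF = ES + duration = 3 + 2 = 5
Backward pass: LF(M) = deadline = 31; LS(M) = 31 - 2 = 29
LF(A2) = LS(M) - sum(successors on chain A) = 29 - 6 = 23
LS = LF - duration = 23 - 2 = 21
Total float = LS - ES = 21 - 3 = 18

18


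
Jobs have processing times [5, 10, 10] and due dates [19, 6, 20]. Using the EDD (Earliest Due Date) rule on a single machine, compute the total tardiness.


Sort by due date (EDD order): [(10, 6), (5, 19), (10, 20)]
Compute completion times and tardiness:
  Job 1: p=10, d=6, C=10, tardiness=max(0,10-6)=4
  Job 2: p=5, d=19, C=15, tardiness=max(0,15-19)=0
  Job 3: p=10, d=20, C=25, tardiness=max(0,25-20)=5
Total tardiness = 9

9


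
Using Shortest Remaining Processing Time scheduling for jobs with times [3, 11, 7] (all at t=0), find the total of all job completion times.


Since all jobs arrive at t=0, SRPT equals SPT ordering.
SPT order: [3, 7, 11]
Completion times:
  Job 1: p=3, C=3
  Job 2: p=7, C=10
  Job 3: p=11, C=21
Total completion time = 3 + 10 + 21 = 34

34


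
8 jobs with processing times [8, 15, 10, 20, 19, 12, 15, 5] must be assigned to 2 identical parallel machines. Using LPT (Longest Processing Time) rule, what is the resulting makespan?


Sort jobs in decreasing order (LPT): [20, 19, 15, 15, 12, 10, 8, 5]
Assign each job to the least loaded machine:
  Machine 1: jobs [20, 15, 10, 8], load = 53
  Machine 2: jobs [19, 15, 12, 5], load = 51
Makespan = max load = 53

53


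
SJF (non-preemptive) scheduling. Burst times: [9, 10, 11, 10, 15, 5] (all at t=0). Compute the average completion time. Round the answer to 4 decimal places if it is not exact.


SJF order (ascending): [5, 9, 10, 10, 11, 15]
Completion times:
  Job 1: burst=5, C=5
  Job 2: burst=9, C=14
  Job 3: burst=10, C=24
  Job 4: burst=10, C=34
  Job 5: burst=11, C=45
  Job 6: burst=15, C=60
Average completion = 182/6 = 30.3333

30.3333


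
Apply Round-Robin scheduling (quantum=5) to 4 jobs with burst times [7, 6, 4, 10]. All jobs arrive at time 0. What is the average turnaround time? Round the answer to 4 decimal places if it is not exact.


Time quantum = 5
Execution trace:
  J1 runs 5 units, time = 5
  J2 runs 5 units, time = 10
  J3 runs 4 units, time = 14
  J4 runs 5 units, time = 19
  J1 runs 2 units, time = 21
  J2 runs 1 units, time = 22
  J4 runs 5 units, time = 27
Finish times: [21, 22, 14, 27]
Average turnaround = 84/4 = 21.0

21.0


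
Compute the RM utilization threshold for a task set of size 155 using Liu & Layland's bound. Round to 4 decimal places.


Compute 2^(1/155) = 1.0044819312
Subtract 1: 1.0044819312 - 1 = 0.0044819312
Multiply by n: 155 * 0.0044819312 = 0.6946993360
Round to 4 dp: 0.6947

0.6947


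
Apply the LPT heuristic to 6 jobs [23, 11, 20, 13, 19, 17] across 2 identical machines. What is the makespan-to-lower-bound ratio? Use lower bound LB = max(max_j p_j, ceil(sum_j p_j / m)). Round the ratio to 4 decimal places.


LPT order: [23, 20, 19, 17, 13, 11]
Machine loads after assignment: [51, 52]
LPT makespan = 52
Lower bound = max(max_job, ceil(total/2)) = max(23, 52) = 52
Ratio = 52 / 52 = 1.0

1.0


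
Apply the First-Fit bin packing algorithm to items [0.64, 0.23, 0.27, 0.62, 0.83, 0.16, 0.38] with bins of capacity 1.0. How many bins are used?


Place items sequentially using First-Fit:
  Item 0.64 -> new Bin 1
  Item 0.23 -> Bin 1 (now 0.87)
  Item 0.27 -> new Bin 2
  Item 0.62 -> Bin 2 (now 0.89)
  Item 0.83 -> new Bin 3
  Item 0.16 -> Bin 3 (now 0.99)
  Item 0.38 -> new Bin 4
Total bins used = 4

4


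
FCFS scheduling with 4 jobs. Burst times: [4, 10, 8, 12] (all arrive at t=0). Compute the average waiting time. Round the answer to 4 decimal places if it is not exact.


FCFS order (as given): [4, 10, 8, 12]
Waiting times:
  Job 1: wait = 0
  Job 2: wait = 4
  Job 3: wait = 14
  Job 4: wait = 22
Sum of waiting times = 40
Average waiting time = 40/4 = 10.0

10.0


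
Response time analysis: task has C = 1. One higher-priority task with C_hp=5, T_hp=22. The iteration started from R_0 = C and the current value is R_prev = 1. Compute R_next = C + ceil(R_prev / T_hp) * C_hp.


R_next = C + ceil(R_prev / T_hp) * C_hp
ceil(1 / 22) = ceil(0.0455) = 1
Interference = 1 * 5 = 5
R_next = 1 + 5 = 6

6


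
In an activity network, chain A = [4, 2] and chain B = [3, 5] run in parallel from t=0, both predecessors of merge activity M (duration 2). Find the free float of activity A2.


ES(A2) = sum of predecessors on chain A = 4
EF(A2) = ES + duration = 4 + 2 = 6
Successor of A2 is M. ES(M) = max(sum(A), sum(B)) = max(6, 8) = 8
Free float = ES(successor) - EF(current) = 8 - 6 = 2

2


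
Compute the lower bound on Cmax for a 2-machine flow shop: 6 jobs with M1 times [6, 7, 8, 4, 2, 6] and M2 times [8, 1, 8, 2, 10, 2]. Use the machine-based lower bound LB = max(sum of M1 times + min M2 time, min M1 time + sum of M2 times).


LB1 = sum(M1 times) + min(M2 times) = 33 + 1 = 34
LB2 = min(M1 times) + sum(M2 times) = 2 + 31 = 33
Lower bound = max(LB1, LB2) = max(34, 33) = 34

34


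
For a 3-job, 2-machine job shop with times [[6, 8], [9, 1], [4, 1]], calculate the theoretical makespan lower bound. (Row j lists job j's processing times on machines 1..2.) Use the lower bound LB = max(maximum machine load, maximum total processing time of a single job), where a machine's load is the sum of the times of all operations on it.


Machine loads:
  Machine 1: 6 + 9 + 4 = 19
  Machine 2: 8 + 1 + 1 = 10
Max machine load = 19
Job totals:
  Job 1: 14
  Job 2: 10
  Job 3: 5
Max job total = 14
Lower bound = max(19, 14) = 19

19


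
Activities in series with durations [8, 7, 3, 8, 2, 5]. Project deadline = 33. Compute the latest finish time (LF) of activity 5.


LF(activity 5) = deadline - sum of successor durations
Successors: activities 6 through 6 with durations [5]
Sum of successor durations = 5
LF = 33 - 5 = 28

28


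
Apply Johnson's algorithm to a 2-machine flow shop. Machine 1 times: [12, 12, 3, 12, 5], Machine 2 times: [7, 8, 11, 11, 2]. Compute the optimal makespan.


Apply Johnson's rule:
  Group 1 (a <= b): [(3, 3, 11)]
  Group 2 (a > b): [(4, 12, 11), (2, 12, 8), (1, 12, 7), (5, 5, 2)]
Optimal job order: [3, 4, 2, 1, 5]
Schedule:
  Job 3: M1 done at 3, M2 done at 14
  Job 4: M1 done at 15, M2 done at 26
  Job 2: M1 done at 27, M2 done at 35
  Job 1: M1 done at 39, M2 done at 46
  Job 5: M1 done at 44, M2 done at 48
Makespan = 48

48


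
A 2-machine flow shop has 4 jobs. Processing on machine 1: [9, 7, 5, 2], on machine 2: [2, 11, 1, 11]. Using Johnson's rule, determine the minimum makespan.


Apply Johnson's rule:
  Group 1 (a <= b): [(4, 2, 11), (2, 7, 11)]
  Group 2 (a > b): [(1, 9, 2), (3, 5, 1)]
Optimal job order: [4, 2, 1, 3]
Schedule:
  Job 4: M1 done at 2, M2 done at 13
  Job 2: M1 done at 9, M2 done at 24
  Job 1: M1 done at 18, M2 done at 26
  Job 3: M1 done at 23, M2 done at 27
Makespan = 27

27


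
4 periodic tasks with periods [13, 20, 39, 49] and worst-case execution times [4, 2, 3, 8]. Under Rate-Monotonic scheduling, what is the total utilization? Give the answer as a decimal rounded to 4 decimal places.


Compute individual utilizations (exact fractions):
  Task 1: C/T = 4/13 (approx. 0.3077)
  Task 2: C/T = 2/20 = 1/10 (approx. 0.1)
  Task 3: C/T = 3/39 = 1/13 (approx. 0.0769)
  Task 4: C/T = 8/49 (approx. 0.1633)
Total utilization U = 4/13 + 1/10 + 1/13 + 8/49 = 4127/6370
Rounded to 4 decimal places: U = 0.6479
RM (Liu & Layland) bound for 4 tasks = 0.756828; compare with U = 4127/6370 (approx. 0.647881)
U <= bound, so schedulable by RM sufficient condition.

0.6479


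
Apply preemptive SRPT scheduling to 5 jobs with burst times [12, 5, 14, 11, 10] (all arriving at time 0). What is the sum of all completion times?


Since all jobs arrive at t=0, SRPT equals SPT ordering.
SPT order: [5, 10, 11, 12, 14]
Completion times:
  Job 1: p=5, C=5
  Job 2: p=10, C=15
  Job 3: p=11, C=26
  Job 4: p=12, C=38
  Job 5: p=14, C=52
Total completion time = 5 + 15 + 26 + 38 + 52 = 136

136


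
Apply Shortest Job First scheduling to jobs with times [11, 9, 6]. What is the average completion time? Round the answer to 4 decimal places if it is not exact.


SJF order (ascending): [6, 9, 11]
Completion times:
  Job 1: burst=6, C=6
  Job 2: burst=9, C=15
  Job 3: burst=11, C=26
Average completion = 47/3 = 15.6667

15.6667


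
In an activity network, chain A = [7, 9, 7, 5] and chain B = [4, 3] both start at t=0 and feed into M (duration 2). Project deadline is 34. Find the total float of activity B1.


Forward pass: ES(B1) = sum of predecessors on chain B = 0
EF = ES + duration = 0 + 4 = 4
Backward pass: LF(M) = deadline = 34; LS(M) = 34 - 2 = 32
LF(B1) = LS(M) - sum(successors on chain B) = 32 - 3 = 29
LS = LF - duration = 29 - 4 = 25
Total float = LS - ES = 25 - 0 = 25

25


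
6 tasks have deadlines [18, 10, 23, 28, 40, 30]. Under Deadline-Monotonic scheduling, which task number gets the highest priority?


Sort tasks by relative deadline (ascending):
  Task 2: deadline = 10
  Task 1: deadline = 18
  Task 3: deadline = 23
  Task 4: deadline = 28
  Task 6: deadline = 30
  Task 5: deadline = 40
Priority order (highest first): [2, 1, 3, 4, 6, 5]
Highest priority task = 2

2


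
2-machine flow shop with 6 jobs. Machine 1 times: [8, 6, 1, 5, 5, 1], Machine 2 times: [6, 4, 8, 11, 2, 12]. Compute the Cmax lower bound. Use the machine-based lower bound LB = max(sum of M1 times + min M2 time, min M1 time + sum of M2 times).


LB1 = sum(M1 times) + min(M2 times) = 26 + 2 = 28
LB2 = min(M1 times) + sum(M2 times) = 1 + 43 = 44
Lower bound = max(LB1, LB2) = max(28, 44) = 44

44


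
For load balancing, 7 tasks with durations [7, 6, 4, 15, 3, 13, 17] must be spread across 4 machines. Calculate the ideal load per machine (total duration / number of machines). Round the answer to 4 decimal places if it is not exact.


Total processing time = 7 + 6 + 4 + 15 + 3 + 13 + 17 = 65
Number of machines = 4
Ideal balanced load = 65 / 4 = 16.25

16.25


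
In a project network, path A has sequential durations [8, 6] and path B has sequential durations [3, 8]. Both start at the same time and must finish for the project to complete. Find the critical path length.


Path A total = 8 + 6 = 14
Path B total = 3 + 8 = 11
Critical path = longest path = max(14, 11) = 14

14


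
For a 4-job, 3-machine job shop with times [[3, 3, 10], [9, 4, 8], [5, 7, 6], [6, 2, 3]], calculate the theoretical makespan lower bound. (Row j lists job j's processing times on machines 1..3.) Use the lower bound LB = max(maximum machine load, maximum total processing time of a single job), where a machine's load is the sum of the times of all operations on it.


Machine loads:
  Machine 1: 3 + 9 + 5 + 6 = 23
  Machine 2: 3 + 4 + 7 + 2 = 16
  Machine 3: 10 + 8 + 6 + 3 = 27
Max machine load = 27
Job totals:
  Job 1: 16
  Job 2: 21
  Job 3: 18
  Job 4: 11
Max job total = 21
Lower bound = max(27, 21) = 27

27


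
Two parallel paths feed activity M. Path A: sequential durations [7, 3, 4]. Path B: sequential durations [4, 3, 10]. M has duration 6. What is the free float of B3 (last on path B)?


ES(B3) = sum of predecessors on chain B = 7
EF(B3) = ES + duration = 7 + 10 = 17
Successor of B3 is M. ES(M) = max(sum(A), sum(B)) = max(14, 17) = 17
Free float = ES(successor) - EF(current) = 17 - 17 = 0

0


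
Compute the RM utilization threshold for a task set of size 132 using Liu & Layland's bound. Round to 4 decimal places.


Compute 2^(1/132) = 1.0052649263
Subtract 1: 1.0052649263 - 1 = 0.0052649263
Multiply by n: 132 * 0.0052649263 = 0.6949702716
Round to 4 dp: 0.6950

0.6950


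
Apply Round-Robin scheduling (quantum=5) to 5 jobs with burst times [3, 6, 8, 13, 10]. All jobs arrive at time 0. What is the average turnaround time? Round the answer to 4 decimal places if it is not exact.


Time quantum = 5
Execution trace:
  J1 runs 3 units, time = 3
  J2 runs 5 units, time = 8
  J3 runs 5 units, time = 13
  J4 runs 5 units, time = 18
  J5 runs 5 units, time = 23
  J2 runs 1 units, time = 24
  J3 runs 3 units, time = 27
  J4 runs 5 units, time = 32
  J5 runs 5 units, time = 37
  J4 runs 3 units, time = 40
Finish times: [3, 24, 27, 40, 37]
Average turnaround = 131/5 = 26.2

26.2


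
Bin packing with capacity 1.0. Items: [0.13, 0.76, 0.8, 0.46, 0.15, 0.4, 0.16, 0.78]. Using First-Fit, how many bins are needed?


Place items sequentially using First-Fit:
  Item 0.13 -> new Bin 1
  Item 0.76 -> Bin 1 (now 0.89)
  Item 0.8 -> new Bin 2
  Item 0.46 -> new Bin 3
  Item 0.15 -> Bin 2 (now 0.95)
  Item 0.4 -> Bin 3 (now 0.86)
  Item 0.16 -> new Bin 4
  Item 0.78 -> Bin 4 (now 0.94)
Total bins used = 4

4


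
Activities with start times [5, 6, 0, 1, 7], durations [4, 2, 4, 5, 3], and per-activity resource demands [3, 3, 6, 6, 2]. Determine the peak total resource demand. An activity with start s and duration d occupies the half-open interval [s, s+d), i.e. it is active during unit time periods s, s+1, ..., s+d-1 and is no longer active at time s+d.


Each activity i is active on [start_i, start_i + duration_i).
Compute total resource usage per time slot:
  t=0: active resources = [6], total = 6
  t=1: active resources = [6, 6], total = 12
  t=2: active resources = [6, 6], total = 12
  t=3: active resources = [6, 6], total = 12
  t=4: active resources = [6], total = 6
  t=5: active resources = [3, 6], total = 9
  t=6: active resources = [3, 3], total = 6
  t=7: active resources = [3, 3, 2], total = 8
  t=8: active resources = [3, 2], total = 5
  t=9: active resources = [2], total = 2
Peak resource demand = 12

12


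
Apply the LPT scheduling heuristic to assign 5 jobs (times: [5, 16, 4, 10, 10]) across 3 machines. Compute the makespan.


Sort jobs in decreasing order (LPT): [16, 10, 10, 5, 4]
Assign each job to the least loaded machine:
  Machine 1: jobs [16], load = 16
  Machine 2: jobs [10, 5], load = 15
  Machine 3: jobs [10, 4], load = 14
Makespan = max load = 16

16


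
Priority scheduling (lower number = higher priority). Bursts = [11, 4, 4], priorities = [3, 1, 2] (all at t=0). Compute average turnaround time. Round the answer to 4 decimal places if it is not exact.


Sort by priority (ascending = highest first):
Order: [(1, 4), (2, 4), (3, 11)]
Completion times:
  Priority 1, burst=4, C=4
  Priority 2, burst=4, C=8
  Priority 3, burst=11, C=19
Average turnaround = 31/3 = 10.3333

10.3333


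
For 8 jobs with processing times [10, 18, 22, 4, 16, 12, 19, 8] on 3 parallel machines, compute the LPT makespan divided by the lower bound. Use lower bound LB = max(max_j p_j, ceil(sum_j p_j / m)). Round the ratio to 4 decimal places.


LPT order: [22, 19, 18, 16, 12, 10, 8, 4]
Machine loads after assignment: [36, 39, 34]
LPT makespan = 39
Lower bound = max(max_job, ceil(total/3)) = max(22, 37) = 37
Ratio = 39 / 37 = 1.0541

1.0541


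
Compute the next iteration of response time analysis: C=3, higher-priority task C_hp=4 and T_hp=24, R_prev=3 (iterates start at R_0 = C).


R_next = C + ceil(R_prev / T_hp) * C_hp
ceil(3 / 24) = ceil(0.125) = 1
Interference = 1 * 4 = 4
R_next = 3 + 4 = 7

7


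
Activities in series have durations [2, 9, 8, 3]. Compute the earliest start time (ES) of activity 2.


Activity 2 starts after activities 1 through 1 complete.
Predecessor durations: [2]
ES = 2 = 2

2


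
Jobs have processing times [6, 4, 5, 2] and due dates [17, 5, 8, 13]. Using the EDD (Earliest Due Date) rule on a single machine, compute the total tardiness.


Sort by due date (EDD order): [(4, 5), (5, 8), (2, 13), (6, 17)]
Compute completion times and tardiness:
  Job 1: p=4, d=5, C=4, tardiness=max(0,4-5)=0
  Job 2: p=5, d=8, C=9, tardiness=max(0,9-8)=1
  Job 3: p=2, d=13, C=11, tardiness=max(0,11-13)=0
  Job 4: p=6, d=17, C=17, tardiness=max(0,17-17)=0
Total tardiness = 1

1


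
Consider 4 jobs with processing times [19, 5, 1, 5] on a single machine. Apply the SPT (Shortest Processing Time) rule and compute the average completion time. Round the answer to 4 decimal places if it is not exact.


Sort jobs by processing time (SPT order): [1, 5, 5, 19]
Compute completion times sequentially:
  Job 1: processing = 1, completes at 1
  Job 2: processing = 5, completes at 6
  Job 3: processing = 5, completes at 11
  Job 4: processing = 19, completes at 30
Sum of completion times = 48
Average completion time = 48/4 = 12.0

12.0


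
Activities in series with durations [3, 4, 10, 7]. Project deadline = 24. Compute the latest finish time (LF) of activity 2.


LF(activity 2) = deadline - sum of successor durations
Successors: activities 3 through 4 with durations [10, 7]
Sum of successor durations = 17
LF = 24 - 17 = 7

7


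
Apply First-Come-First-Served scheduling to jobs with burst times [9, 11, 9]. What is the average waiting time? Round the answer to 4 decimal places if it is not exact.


FCFS order (as given): [9, 11, 9]
Waiting times:
  Job 1: wait = 0
  Job 2: wait = 9
  Job 3: wait = 20
Sum of waiting times = 29
Average waiting time = 29/3 = 9.6667

9.6667


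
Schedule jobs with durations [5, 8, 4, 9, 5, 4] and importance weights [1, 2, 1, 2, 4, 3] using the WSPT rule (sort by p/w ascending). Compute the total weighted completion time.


Compute p/w ratios and sort ascending (WSPT): [(5, 4), (4, 3), (8, 2), (4, 1), (9, 2), (5, 1)]
Compute weighted completion times:
  Job (p=5,w=4): C=5, w*C=4*5=20
  Job (p=4,w=3): C=9, w*C=3*9=27
  Job (p=8,w=2): C=17, w*C=2*17=34
  Job (p=4,w=1): C=21, w*C=1*21=21
  Job (p=9,w=2): C=30, w*C=2*30=60
  Job (p=5,w=1): C=35, w*C=1*35=35
Total weighted completion time = 197

197


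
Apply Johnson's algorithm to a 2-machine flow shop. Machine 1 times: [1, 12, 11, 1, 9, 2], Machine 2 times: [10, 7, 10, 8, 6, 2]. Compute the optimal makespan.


Apply Johnson's rule:
  Group 1 (a <= b): [(1, 1, 10), (4, 1, 8), (6, 2, 2)]
  Group 2 (a > b): [(3, 11, 10), (2, 12, 7), (5, 9, 6)]
Optimal job order: [1, 4, 6, 3, 2, 5]
Schedule:
  Job 1: M1 done at 1, M2 done at 11
  Job 4: M1 done at 2, M2 done at 19
  Job 6: M1 done at 4, M2 done at 21
  Job 3: M1 done at 15, M2 done at 31
  Job 2: M1 done at 27, M2 done at 38
  Job 5: M1 done at 36, M2 done at 44
Makespan = 44

44


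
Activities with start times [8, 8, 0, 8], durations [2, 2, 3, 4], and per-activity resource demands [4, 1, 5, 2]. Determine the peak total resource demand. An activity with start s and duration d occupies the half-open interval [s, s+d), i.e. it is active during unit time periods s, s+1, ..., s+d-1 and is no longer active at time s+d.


Each activity i is active on [start_i, start_i + duration_i).
Compute total resource usage per time slot:
  t=0: active resources = [5], total = 5
  t=1: active resources = [5], total = 5
  t=2: active resources = [5], total = 5
  t=3: active resources = [], total = 0
  t=4: active resources = [], total = 0
  t=5: active resources = [], total = 0
  t=6: active resources = [], total = 0
  t=7: active resources = [], total = 0
  t=8: active resources = [4, 1, 2], total = 7
  t=9: active resources = [4, 1, 2], total = 7
  t=10: active resources = [2], total = 2
  t=11: active resources = [2], total = 2
Peak resource demand = 7

7
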